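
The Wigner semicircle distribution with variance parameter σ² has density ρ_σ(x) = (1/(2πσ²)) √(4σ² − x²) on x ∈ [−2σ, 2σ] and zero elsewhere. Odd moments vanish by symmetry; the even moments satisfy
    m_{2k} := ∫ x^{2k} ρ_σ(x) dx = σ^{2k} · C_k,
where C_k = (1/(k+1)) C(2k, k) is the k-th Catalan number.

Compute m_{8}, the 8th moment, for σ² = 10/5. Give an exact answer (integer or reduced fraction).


By the scaled semicircle moment identity, m_{2k} = σ^{2k} · C_k with k = 4.
C_4 = (1/(k+1)) · C(2k, k) = (1/5) · C(8, 4) = (1/5) · 70 = 14.
σ^{2k} = (σ²)^k = (10/5)^4 = 16.

Therefore m_{8} = σ^{8} · C_4 = 16 · 14 = 224.


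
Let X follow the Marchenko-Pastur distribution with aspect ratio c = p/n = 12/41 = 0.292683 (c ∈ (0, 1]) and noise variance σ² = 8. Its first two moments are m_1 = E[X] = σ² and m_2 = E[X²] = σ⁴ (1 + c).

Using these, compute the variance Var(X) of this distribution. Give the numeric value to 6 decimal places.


m_1 = E[X] = σ² = 8, so m_1² = 64.
m_2 = E[X²] = σ⁴ (1 + c) = 64 · (1 + 0.292683) = 64 · 1.292683 = 82.731707.
(Note m_2 − m_1² simplifies to c · σ⁴ = 0.292683 · 64.)

Var(X) = m_2 − m_1² = 82.731707 − 64 = 18.731707.


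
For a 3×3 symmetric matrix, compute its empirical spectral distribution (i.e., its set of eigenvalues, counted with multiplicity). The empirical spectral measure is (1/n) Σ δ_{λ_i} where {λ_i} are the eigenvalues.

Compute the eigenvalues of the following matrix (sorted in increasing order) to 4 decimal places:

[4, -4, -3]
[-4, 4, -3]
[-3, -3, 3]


Since M is real symmetric, all three eigenvalues are real; they are the roots of det(λI − M) = λ³ − (tr M) λ² + s λ − det M, where s is the sum of the principal 2×2 minors.
tr M = 4 + 4 + 3 = 11.
s = (4·4 − (-4)²) + (4·3 − (-3)²) + (4·3 − (-3)²) = 0 + 3 + 3 = 6.
det M (expand along row 1) = 4·3 − (-4)·(-21) + (-3)·24 = -144.
Characteristic polynomial: λ³ − 11λ² + 6λ + 144 = 0.
Substitute λ = y + (tr M)/3 = y + 3.666667 to remove the quadratic term: y³ + p·y + q = 0 with p = s − (tr M)²/3 = -34.333333 and q = −2(tr M)³/27 + (tr M)·s/3 − det M = 67.407407.
Three real roots ⇒ use the trigonometric (Viète) form: r = 2√(−p/3) = 6.765928, φ = arccos(3q/(p·r)) = arccos(-0.870534) = 2.627082 rad.
y_k = r·cos(φ/3 − 2πk/3) for k = 0, 1, 2 gives y = 4.333333, 2.333333, -6.666667.
λ_k = y_k + 3.666667 gives λ = 8.0000, 6.0000, -3.0000 (check: the sum is 11.0000 = tr M).

Eigenvalues sorted in increasing order: [-3.0000, 6.0000, 8.0000].


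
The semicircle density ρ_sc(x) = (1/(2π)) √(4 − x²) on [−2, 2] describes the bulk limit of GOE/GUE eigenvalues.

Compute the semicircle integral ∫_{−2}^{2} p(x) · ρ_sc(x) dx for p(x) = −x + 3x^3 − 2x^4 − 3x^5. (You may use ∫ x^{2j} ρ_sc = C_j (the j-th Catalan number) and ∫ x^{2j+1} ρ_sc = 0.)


Write p(x) = Σ a_i x^i, split into monomials and integrate each against ρ_sc separately.
Using ∫ x^{2j} ρ_sc = C_j = (1/(j+1)) C(2j, j) (Catalan numbers) and ∫ x^{2j+1} ρ_sc = 0 (odd monomials vanish by symmetry):
  i = 1 (odd): ∫ x^1 ρ_sc = 0 (vanishes)
  i = 3 (odd): ∫ x^3 ρ_sc = 0 (vanishes)
  i = 4 (even): a_4 · C_{2} = -2 · 2 = -4
  i = 5 (odd): ∫ x^5 ρ_sc = 0 (vanishes)

Summing the contributions: ∫_{−2}^{2} p(x) ρ_sc(x) dx = -4.


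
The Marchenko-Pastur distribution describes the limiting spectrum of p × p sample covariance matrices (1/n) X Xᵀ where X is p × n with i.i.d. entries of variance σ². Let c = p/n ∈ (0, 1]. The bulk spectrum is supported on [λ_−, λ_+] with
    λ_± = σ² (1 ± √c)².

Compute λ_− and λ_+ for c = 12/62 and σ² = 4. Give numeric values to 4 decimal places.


c = 12/62 = 0.193548; √c = 0.439941.
λ_− = σ² (1 − √c)² = 4 · (1 − 0.439941)² = 4 · (0.560059)² = 1.254663.
λ_+ = σ² (1 + √c)² = 4 · (1 + 0.439941)² = 4 · (1.439941)² = 8.293724.

Rounded to 4 decimal places: λ_− ≈ 1.2547, λ_+ ≈ 8.2937.


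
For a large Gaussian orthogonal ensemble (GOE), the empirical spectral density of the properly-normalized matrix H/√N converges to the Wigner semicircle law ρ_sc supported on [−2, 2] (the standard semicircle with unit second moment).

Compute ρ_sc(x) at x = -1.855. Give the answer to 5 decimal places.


ρ_sc(x) = (1/(2π)) √(4 − x²). With x = -1.855:
  4 − x² = 4 − (-1.855)² = 4 − 3.441025 = 0.558975.
  √(4 − x²) = 0.747646.
  1/(2π) = 0.159155.
  ρ_sc(-1.855) = 0.159155 · 0.747646 = 0.118992.

Rounded to 5 decimal places: ρ_sc(-1.855) ≈ 0.11899.


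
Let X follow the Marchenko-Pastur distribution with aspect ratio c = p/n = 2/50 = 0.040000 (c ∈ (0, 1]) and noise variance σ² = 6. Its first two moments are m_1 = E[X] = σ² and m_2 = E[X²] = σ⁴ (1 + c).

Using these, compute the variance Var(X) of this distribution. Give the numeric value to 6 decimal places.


m_1 = E[X] = σ² = 6, so m_1² = 36.
m_2 = E[X²] = σ⁴ (1 + c) = 36 · (1 + 0.040000) = 36 · 1.040000 = 37.440000.
(Note m_2 − m_1² simplifies to c · σ⁴ = 0.040000 · 36.)

Var(X) = m_2 − m_1² = 37.440000 − 36 = 1.440000.


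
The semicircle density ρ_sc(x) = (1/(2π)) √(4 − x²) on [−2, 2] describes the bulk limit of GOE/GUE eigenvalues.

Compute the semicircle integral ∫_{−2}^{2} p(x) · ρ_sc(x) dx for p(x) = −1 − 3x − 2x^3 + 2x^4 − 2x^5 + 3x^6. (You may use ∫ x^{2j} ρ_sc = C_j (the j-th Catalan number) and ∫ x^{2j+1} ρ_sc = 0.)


Write p(x) = Σ a_i x^i, split into monomials and integrate each against ρ_sc separately.
Using ∫ x^{2j} ρ_sc = C_j = (1/(j+1)) C(2j, j) (Catalan numbers) and ∫ x^{2j+1} ρ_sc = 0 (odd monomials vanish by symmetry):
  i = 0 (even): a_0 · C_{0} = -1 · 1 = -1
  i = 1 (odd): ∫ x^1 ρ_sc = 0 (vanishes)
  i = 3 (odd): ∫ x^3 ρ_sc = 0 (vanishes)
  i = 4 (even): a_4 · C_{2} = 2 · 2 = 4
  i = 5 (odd): ∫ x^5 ρ_sc = 0 (vanishes)
  i = 6 (even): a_6 · C_{3} = 3 · 5 = 15

Summing the contributions: ∫_{−2}^{2} p(x) ρ_sc(x) dx = (-1) + 4 + 15 = 18.


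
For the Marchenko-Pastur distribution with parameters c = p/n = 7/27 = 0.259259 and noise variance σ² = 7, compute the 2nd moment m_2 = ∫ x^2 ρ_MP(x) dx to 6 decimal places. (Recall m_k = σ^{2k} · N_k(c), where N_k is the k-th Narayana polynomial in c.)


E[X²] = σ⁴ (1 + c) (second MP moment). With σ² = 7 (so σ⁴ = 49) and c = 7/27 = 0.259259: E[X²] = 49 · (1 + 0.259259) = 49 · 1.259259.

So E[X^2] = 61.703704.


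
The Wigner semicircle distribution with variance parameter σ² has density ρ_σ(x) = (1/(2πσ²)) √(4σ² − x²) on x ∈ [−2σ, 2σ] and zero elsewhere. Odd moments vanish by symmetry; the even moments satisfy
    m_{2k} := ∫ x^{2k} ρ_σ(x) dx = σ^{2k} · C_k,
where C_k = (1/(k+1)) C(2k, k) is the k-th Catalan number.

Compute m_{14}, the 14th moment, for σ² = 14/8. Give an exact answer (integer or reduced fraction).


By the scaled semicircle moment identity, m_{2k} = σ^{2k} · C_k with k = 7.
C_7 = (1/(k+1)) · C(2k, k) = (1/8) · C(14, 7) = (1/8) · 3432 = 429.
σ^{2k} = (σ²)^k = (14/8)^7 = 823543/16384.

Therefore m_{14} = σ^{14} · C_7 = (823543/16384) · 429 = 353299947/16384.


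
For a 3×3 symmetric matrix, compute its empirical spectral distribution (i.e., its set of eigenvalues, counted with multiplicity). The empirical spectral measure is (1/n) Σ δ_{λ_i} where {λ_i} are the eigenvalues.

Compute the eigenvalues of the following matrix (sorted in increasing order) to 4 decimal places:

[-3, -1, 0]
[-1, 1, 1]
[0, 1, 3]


Since M is real symmetric, all three eigenvalues are real; they are the roots of det(λI − M) = λ³ − (tr M) λ² + s λ − det M, where s is the sum of the principal 2×2 minors.
tr M = -3 + 1 + 3 = 1.
s = ((-3)·1 − (-1)²) + ((-3)·3 − 0²) + (1·3 − 1²) = -4 + (-9) + 2 = -11.
det M (expand along row 1) = (-3)·2 − (-1)·(-3) + 0·(-1) = -9.
Characteristic polynomial: λ³ − λ² − 11λ + 9 = 0.
Substitute λ = y + (tr M)/3 = y + 0.333333 to remove the quadratic term: y³ + p·y + q = 0 with p = s − (tr M)²/3 = -11.333333 and q = −2(tr M)³/27 + (tr M)·s/3 − det M = 5.259259.
Three real roots ⇒ use the trigonometric (Viète) form: r = 2√(−p/3) = 3.887301, φ = arccos(3q/(p·r)) = arccos(-0.358129) = 1.937060 rad.
y_k = r·cos(φ/3 − 2πk/3) for k = 0, 1, 2 gives y = 3.104736, 0.473414, -3.578150.
λ_k = y_k + 0.333333 gives λ = 3.4381, 0.8067, -3.2448 (check: the sum is 1.0000 = tr M).

Eigenvalues sorted in increasing order: [-3.2448, 0.8067, 3.4381].


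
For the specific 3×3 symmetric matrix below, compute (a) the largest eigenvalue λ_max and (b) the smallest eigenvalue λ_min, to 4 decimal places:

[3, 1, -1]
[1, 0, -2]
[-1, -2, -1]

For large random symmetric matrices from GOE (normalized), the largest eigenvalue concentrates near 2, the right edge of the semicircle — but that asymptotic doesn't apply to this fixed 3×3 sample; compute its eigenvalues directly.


Since M is real symmetric, all three eigenvalues are real; they are the roots of det(λI − M) = λ³ − (tr M) λ² + s λ − det M, where s is the sum of the principal 2×2 minors.
tr M = 3 + 0 + (-1) = 2.
s = (3·0 − 1²) + (3·(-1) − (-1)²) + (0·(-1) − (-2)²) = -1 + (-4) + (-4) = -9.
det M (expand along row 1) = 3·(-4) − 1·(-3) + (-1)·(-2) = -7.
Characteristic polynomial: λ³ − 2λ² − 9λ + 7 = 0.
Substitute λ = y + (tr M)/3 = y + 0.666667 to remove the quadratic term: y³ + p·y + q = 0 with p = s − (tr M)²/3 = -10.333333 and q = −2(tr M)³/27 + (tr M)·s/3 − det M = 0.407407.
Three real roots ⇒ use the trigonometric (Viète) form: r = 2√(−p/3) = 3.711843, φ = arccos(3q/(p·r)) = arccos(-0.031865) = 1.602667 rad.
y_k = r·cos(φ/3 − 2πk/3) for k = 0, 1, 2 gives y = 3.194653, 0.039432, -3.234085.
λ_k = y_k + 0.666667 gives λ = 3.8613, 0.7061, -2.5674 (check: the sum is 2.0000 = tr M).

Hence λ_max = 3.8613 and λ_min = -2.5674.


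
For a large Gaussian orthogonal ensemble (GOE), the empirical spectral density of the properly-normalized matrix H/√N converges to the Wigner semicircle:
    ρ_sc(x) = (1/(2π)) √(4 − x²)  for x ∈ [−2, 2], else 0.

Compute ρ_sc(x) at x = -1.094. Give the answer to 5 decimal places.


ρ_sc(x) = (1/(2π)) √(4 − x²). With x = -1.094:
  4 − x² = 4 − (-1.094)² = 4 − 1.196836 = 2.803164.
  √(4 − x²) = 1.674265.
  1/(2π) = 0.159155.
  ρ_sc(-1.094) = 0.159155 · 1.674265 = 0.266468.

Rounded to 5 decimal places: ρ_sc(-1.094) ≈ 0.26647.


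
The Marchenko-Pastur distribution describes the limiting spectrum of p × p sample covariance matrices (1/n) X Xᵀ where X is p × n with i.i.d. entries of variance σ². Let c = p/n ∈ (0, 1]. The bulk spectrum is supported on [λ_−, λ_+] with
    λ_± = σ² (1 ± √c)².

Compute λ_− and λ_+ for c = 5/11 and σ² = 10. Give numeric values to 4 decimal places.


c = 5/11 = 0.454545; √c = 0.674200.
λ_− = σ² (1 − √c)² = 10 · (1 − 0.674200)² = 10 · (0.325800)² = 1.061457.
λ_+ = σ² (1 + √c)² = 10 · (1 + 0.674200)² = 10 · (1.674200)² = 28.029452.

Rounded to 4 decimal places: λ_− ≈ 1.0615, λ_+ ≈ 28.0295.


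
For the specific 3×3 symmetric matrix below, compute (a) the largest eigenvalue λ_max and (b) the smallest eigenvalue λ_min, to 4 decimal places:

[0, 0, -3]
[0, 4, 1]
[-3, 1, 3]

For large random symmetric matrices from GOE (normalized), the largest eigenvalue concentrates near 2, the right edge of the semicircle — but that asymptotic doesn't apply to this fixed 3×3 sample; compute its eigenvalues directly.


Since M is real symmetric, all three eigenvalues are real; they are the roots of det(λI − M) = λ³ − (tr M) λ² + s λ − det M, where s is the sum of the principal 2×2 minors.
tr M = 0 + 4 + 3 = 7.
s = (0·4 − 0²) + (0·3 − (-3)²) + (4·3 − 1²) = 0 + (-9) + 11 = 2.
det M (expand along row 1) = 0·11 − 0·3 + (-3)·12 = -36.
Characteristic polynomial: λ³ − 7λ² + 2λ + 36 = 0.
Substitute λ = y + (tr M)/3 = y + 2.333333 to remove the quadratic term: y³ + p·y + q = 0 with p = s − (tr M)²/3 = -14.333333 and q = −2(tr M)³/27 + (tr M)·s/3 − det M = 15.259259.
Three real roots ⇒ use the trigonometric (Viète) form: r = 2√(−p/3) = 4.371626, φ = arccos(3q/(p·r)) = arccos(-0.730575) = 2.389959 rad.
y_k = r·cos(φ/3 − 2πk/3) for k = 0, 1, 2 gives y = 3.056220, 1.178913, -4.235133.
λ_k = y_k + 2.333333 gives λ = 5.3896, 3.5122, -1.9018 (check: the sum is 7.0000 = tr M).

Hence λ_max = 5.3896 and λ_min = -1.9018.


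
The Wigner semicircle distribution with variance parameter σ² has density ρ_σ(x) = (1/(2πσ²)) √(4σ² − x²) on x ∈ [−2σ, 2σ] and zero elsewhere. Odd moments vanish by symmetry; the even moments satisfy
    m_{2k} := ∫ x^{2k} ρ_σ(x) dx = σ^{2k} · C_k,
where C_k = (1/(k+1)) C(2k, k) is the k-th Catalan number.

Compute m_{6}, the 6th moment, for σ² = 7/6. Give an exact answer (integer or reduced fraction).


By the scaled semicircle moment identity, m_{2k} = σ^{2k} · C_k with k = 3.
C_3 = (1/(k+1)) · C(2k, k) = (1/4) · C(6, 3) = (1/4) · 20 = 5.
σ^{2k} = (σ²)^k = (7/6)^3 = 343/216.

Therefore m_{6} = σ^{6} · C_3 = (343/216) · 5 = 1715/216.


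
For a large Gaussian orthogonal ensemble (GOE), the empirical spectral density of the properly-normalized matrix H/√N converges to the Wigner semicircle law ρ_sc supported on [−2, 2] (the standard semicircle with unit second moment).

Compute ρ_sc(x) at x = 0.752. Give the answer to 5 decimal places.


ρ_sc(x) = (1/(2π)) √(4 − x²). With x = 0.752:
  4 − x² = 4 − (0.752)² = 4 − 0.565504 = 3.434496.
  √(4 − x²) = 1.853239.
  1/(2π) = 0.159155.
  ρ_sc(0.752) = 0.159155 · 1.853239 = 0.294952.

Rounded to 5 decimal places: ρ_sc(0.752) ≈ 0.29495.


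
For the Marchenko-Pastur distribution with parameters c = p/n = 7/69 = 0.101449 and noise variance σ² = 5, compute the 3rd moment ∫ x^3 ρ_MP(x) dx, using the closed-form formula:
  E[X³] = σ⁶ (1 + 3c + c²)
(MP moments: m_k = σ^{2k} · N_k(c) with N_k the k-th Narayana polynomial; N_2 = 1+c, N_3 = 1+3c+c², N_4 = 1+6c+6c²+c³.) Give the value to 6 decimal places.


E[X³] = σ⁶ (1 + 3c + c²) (third MP moment). With σ² = 5 (so σ⁶ = 125) and c = 7/69 = 0.101449: E[X³] = 125 · (1 + 3·0.101449 + (0.101449)²) = 125 · 1.314640.

So E[X^3] = 164.329973.


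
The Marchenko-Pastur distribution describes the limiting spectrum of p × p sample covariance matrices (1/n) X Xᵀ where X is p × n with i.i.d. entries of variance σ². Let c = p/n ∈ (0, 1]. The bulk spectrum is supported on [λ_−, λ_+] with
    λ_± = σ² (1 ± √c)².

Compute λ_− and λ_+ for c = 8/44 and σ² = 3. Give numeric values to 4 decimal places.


c = 8/44 = 0.181818; √c = 0.426401.
λ_− = σ² (1 − √c)² = 3 · (1 − 0.426401)² = 3 · (0.573599)² = 0.987046.
λ_+ = σ² (1 + √c)² = 3 · (1 + 0.426401)² = 3 · (1.426401)² = 6.103863.

Rounded to 4 decimal places: λ_− ≈ 0.9870, λ_+ ≈ 6.1039.


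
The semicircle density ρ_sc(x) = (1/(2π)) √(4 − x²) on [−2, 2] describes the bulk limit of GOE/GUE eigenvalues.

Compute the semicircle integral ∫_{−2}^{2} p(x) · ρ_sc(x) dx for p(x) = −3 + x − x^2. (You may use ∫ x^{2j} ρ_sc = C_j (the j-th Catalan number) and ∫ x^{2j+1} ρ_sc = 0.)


Write p(x) = Σ a_i x^i, split into monomials and integrate each against ρ_sc separately.
Using ∫ x^{2j} ρ_sc = C_j = (1/(j+1)) C(2j, j) (Catalan numbers) and ∫ x^{2j+1} ρ_sc = 0 (odd monomials vanish by symmetry):
  i = 0 (even): a_0 · C_{0} = -3 · 1 = -3
  i = 1 (odd): ∫ x^1 ρ_sc = 0 (vanishes)
  i = 2 (even): a_2 · C_{1} = -1 · 1 = -1

Summing the contributions: ∫_{−2}^{2} p(x) ρ_sc(x) dx = (-3) + (-1) = -4.


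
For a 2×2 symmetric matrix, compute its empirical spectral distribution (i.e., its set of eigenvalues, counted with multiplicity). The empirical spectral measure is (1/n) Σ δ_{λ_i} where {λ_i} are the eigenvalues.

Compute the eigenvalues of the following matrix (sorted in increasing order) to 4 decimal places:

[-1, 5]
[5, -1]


Since M is real symmetric, both eigenvalues are real; they are the roots of det(λI − M) = λ² − (tr M) λ + det M.
tr M = -1 + (-1) = -2.
det M = (-1)·(-1) − 5² = 1 − 25 = -24.
Characteristic polynomial: λ² + 2λ − 24 = 0.
Discriminant Δ = (tr M)² − 4·det M = 4 − (-96) = 100; √Δ = 10.000000.
λ = (tr M ± √Δ)/2 = (-2 ± 10.000000)/2, giving (tr M − √Δ)/2 = -6.0000 and (tr M + √Δ)/2 = 4.0000.

Eigenvalues sorted in increasing order: [-6.0000, 4.0000].


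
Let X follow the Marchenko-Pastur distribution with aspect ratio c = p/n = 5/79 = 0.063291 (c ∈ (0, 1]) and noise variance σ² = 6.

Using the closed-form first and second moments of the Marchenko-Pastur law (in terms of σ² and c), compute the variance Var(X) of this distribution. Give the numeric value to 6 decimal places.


Recall the MP moments m_1 = E[X] = σ² and m_2 = E[X²] = σ⁴ (1 + c).
m_1 = E[X] = σ² = 6, so m_1² = 36.
m_2 = E[X²] = σ⁴ (1 + c) = 36 · (1 + 0.063291) = 36 · 1.063291 = 38.278481.
(Note m_2 − m_1² simplifies to c · σ⁴ = 0.063291 · 36.)

Var(X) = m_2 − m_1² = 38.278481 − 36 = 2.278481.


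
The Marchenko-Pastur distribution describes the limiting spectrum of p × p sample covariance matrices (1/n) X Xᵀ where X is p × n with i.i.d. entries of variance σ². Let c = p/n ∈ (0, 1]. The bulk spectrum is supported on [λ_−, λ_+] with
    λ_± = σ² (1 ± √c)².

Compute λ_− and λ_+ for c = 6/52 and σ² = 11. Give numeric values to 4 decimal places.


c = 6/52 = 0.115385; √c = 0.339683.
λ_− = σ² (1 − √c)² = 11 · (1 − 0.339683)² = 11 · (0.660317)² = 4.796202.
λ_+ = σ² (1 + √c)² = 11 · (1 + 0.339683)² = 11 · (1.339683)² = 19.742259.

Rounded to 4 decimal places: λ_− ≈ 4.7962, λ_+ ≈ 19.7423.


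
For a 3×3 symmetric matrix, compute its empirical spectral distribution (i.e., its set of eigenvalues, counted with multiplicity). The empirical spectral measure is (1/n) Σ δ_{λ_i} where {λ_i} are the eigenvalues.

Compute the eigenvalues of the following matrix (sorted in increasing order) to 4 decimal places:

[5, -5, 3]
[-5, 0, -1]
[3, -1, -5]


Since M is real symmetric, all three eigenvalues are real; they are the roots of det(λI − M) = λ³ − (tr M) λ² + s λ − det M, where s is the sum of the principal 2×2 minors.
tr M = 5 + 0 + (-5) = 0.
s = (5·0 − (-5)²) + (5·(-5) − 3²) + (0·(-5) − (-1)²) = -25 + (-34) + (-1) = -60.
det M (expand along row 1) = 5·(-1) − (-5)·28 + 3·5 = 150.
Characteristic polynomial: λ³ − 60λ − 150 = 0.
Substitute λ = y + (tr M)/3 = y + 0.000000 to remove the quadratic term: y³ + p·y + q = 0 with p = s − (tr M)²/3 = -60.000000 and q = −2(tr M)³/27 + (tr M)·s/3 − det M = -150.000000.
Three real roots ⇒ use the trigonometric (Viète) form: r = 2√(−p/3) = 8.944272, φ = arccos(3q/(p·r)) = arccos(0.838525) = 0.576225 rad.
y_k = r·cos(φ/3 − 2πk/3) for k = 0, 1, 2 gives y = 8.779789, -2.911219, -5.868570.
λ_k = y_k + 0.000000 gives λ = 8.7798, -2.9112, -5.8686 (check: the sum is 0.0000 = tr M).

Eigenvalues sorted in increasing order: [-5.8686, -2.9112, 8.7798].


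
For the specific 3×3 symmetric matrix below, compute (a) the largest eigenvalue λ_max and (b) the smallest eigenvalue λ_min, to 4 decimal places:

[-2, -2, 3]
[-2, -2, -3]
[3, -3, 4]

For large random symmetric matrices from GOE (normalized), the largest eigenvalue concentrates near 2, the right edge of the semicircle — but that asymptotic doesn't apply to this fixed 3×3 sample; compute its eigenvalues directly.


Since M is real symmetric, all three eigenvalues are real; they are the roots of det(λI − M) = λ³ − (tr M) λ² + s λ − det M, where s is the sum of the principal 2×2 minors.
tr M = -2 + (-2) + 4 = 0.
s = ((-2)·(-2) − (-2)²) + ((-2)·4 − 3²) + ((-2)·4 − (-3)²) = 0 + (-17) + (-17) = -34.
det M (expand along row 1) = (-2)·(-17) − (-2)·1 + 3·12 = 72.
Characteristic polynomial: λ³ − 34λ − 72 = 0.
Substitute λ = y + (tr M)/3 = y + 0.000000 to remove the quadratic term: y³ + p·y + q = 0 with p = s − (tr M)²/3 = -34.000000 and q = −2(tr M)³/27 + (tr M)·s/3 − det M = -72.000000.
Three real roots ⇒ use the trigonometric (Viète) form: r = 2√(−p/3) = 6.733003, φ = arccos(3q/(p·r)) = arccos(0.943552) = 0.337600 rad.
y_k = r·cos(φ/3 − 2πk/3) for k = 0, 1, 2 gives y = 6.690416, -2.690416, -4.000000.
λ_k = y_k + 0.000000 gives λ = 6.6904, -2.6904, -4.0000 (check: the sum is 0.0000 = tr M).

Hence λ_max = 6.6904 and λ_min = -4.0000.


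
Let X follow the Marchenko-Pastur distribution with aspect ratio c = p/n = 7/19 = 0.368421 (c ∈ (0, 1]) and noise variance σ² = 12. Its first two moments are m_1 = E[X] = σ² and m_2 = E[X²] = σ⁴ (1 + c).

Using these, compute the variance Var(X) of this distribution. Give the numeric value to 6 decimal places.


m_1 = E[X] = σ² = 12, so m_1² = 144.
m_2 = E[X²] = σ⁴ (1 + c) = 144 · (1 + 0.368421) = 144 · 1.368421 = 197.052632.
(Note m_2 − m_1² simplifies to c · σ⁴ = 0.368421 · 144.)

Var(X) = m_2 − m_1² = 197.052632 − 144 = 53.052632.


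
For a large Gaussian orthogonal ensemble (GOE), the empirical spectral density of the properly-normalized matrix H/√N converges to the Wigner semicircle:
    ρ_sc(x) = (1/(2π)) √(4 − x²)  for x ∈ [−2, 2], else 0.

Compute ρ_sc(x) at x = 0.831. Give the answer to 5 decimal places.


ρ_sc(x) = (1/(2π)) √(4 − x²). With x = 0.831:
  4 − x² = 4 − (0.831)² = 4 − 0.690561 = 3.309439.
  √(4 − x²) = 1.819186.
  1/(2π) = 0.159155.
  ρ_sc(0.831) = 0.159155 · 1.819186 = 0.289533.

Rounded to 5 decimal places: ρ_sc(0.831) ≈ 0.28953.


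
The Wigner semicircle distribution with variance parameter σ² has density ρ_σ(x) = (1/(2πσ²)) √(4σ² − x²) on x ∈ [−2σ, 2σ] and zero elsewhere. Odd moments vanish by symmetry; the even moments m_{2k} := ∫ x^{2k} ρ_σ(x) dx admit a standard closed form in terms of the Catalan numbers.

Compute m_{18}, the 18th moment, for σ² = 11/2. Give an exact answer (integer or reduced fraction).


By the scaled semicircle moment identity, m_{2k} = σ^{2k} · C_k with k = 9.
C_9 = (1/(k+1)) · C(2k, k) = (1/10) · C(18, 9) = (1/10) · 48620 = 4862.
σ^{2k} = (σ²)^k = (11/2)^9 = 2357947691/512.

Therefore m_{18} = σ^{18} · C_9 = (2357947691/512) · 4862 = 5732170836821/256.


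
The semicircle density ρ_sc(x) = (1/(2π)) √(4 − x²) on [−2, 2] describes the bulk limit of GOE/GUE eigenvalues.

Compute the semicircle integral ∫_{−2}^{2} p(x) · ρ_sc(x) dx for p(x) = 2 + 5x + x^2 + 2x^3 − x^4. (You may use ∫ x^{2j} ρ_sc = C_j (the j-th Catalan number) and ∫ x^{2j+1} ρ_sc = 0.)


Write p(x) = Σ a_i x^i, split into monomials and integrate each against ρ_sc separately.
Using ∫ x^{2j} ρ_sc = C_j = (1/(j+1)) C(2j, j) (Catalan numbers) and ∫ x^{2j+1} ρ_sc = 0 (odd monomials vanish by symmetry):
  i = 0 (even): a_0 · C_{0} = 2 · 1 = 2
  i = 1 (odd): ∫ x^1 ρ_sc = 0 (vanishes)
  i = 2 (even): a_2 · C_{1} = 1 · 1 = 1
  i = 3 (odd): ∫ x^3 ρ_sc = 0 (vanishes)
  i = 4 (even): a_4 · C_{2} = -1 · 2 = -2

Summing the contributions: ∫_{−2}^{2} p(x) ρ_sc(x) dx = 2 + 1 + (-2) = 1.


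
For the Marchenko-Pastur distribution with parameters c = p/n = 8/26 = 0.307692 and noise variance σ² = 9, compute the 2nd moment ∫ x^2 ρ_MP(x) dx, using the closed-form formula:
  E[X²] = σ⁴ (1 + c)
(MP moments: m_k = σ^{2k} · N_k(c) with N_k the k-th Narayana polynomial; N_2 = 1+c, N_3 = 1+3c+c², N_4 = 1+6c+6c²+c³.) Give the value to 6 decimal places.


E[X²] = σ⁴ (1 + c) (second MP moment). With σ² = 9 (so σ⁴ = 81) and c = 8/26 = 0.307692: E[X²] = 81 · (1 + 0.307692) = 81 · 1.307692.

So E[X^2] = 105.923077.


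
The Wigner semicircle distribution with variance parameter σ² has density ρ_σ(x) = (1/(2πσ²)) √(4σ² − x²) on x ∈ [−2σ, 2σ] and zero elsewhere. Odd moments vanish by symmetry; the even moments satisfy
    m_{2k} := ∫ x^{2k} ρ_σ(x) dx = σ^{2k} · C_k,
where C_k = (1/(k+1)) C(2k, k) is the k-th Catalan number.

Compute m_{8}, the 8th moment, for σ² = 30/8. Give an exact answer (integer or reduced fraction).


By the scaled semicircle moment identity, m_{2k} = σ^{2k} · C_k with k = 4.
C_4 = (1/(k+1)) · C(2k, k) = (1/5) · C(8, 4) = (1/5) · 70 = 14.
σ^{2k} = (σ²)^k = (30/8)^4 = 50625/256.

Therefore m_{8} = σ^{8} · C_4 = (50625/256) · 14 = 354375/128.


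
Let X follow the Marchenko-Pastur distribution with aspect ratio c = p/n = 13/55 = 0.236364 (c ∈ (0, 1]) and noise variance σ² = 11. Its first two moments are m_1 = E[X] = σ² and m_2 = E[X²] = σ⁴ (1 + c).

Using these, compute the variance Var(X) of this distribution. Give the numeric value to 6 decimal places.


m_1 = E[X] = σ² = 11, so m_1² = 121.
m_2 = E[X²] = σ⁴ (1 + c) = 121 · (1 + 0.236364) = 121 · 1.236364 = 149.600000.
(Note m_2 − m_1² simplifies to c · σ⁴ = 0.236364 · 121.)

Var(X) = m_2 − m_1² = 149.600000 − 121 = 28.600000.


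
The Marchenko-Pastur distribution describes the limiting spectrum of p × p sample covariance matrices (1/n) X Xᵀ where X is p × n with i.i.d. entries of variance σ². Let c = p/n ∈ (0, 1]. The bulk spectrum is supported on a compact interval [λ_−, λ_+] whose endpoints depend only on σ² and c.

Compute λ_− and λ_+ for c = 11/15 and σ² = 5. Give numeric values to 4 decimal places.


c = 11/15 = 0.733333; √c = 0.856349.
λ_− = σ² (1 − √c)² = 5 · (1 − 0.856349)² = 5 · (0.143651)² = 0.103178.
λ_+ = σ² (1 + √c)² = 5 · (1 + 0.856349)² = 5 · (1.856349)² = 17.230155.

Rounded to 4 decimal places: λ_− ≈ 0.1032, λ_+ ≈ 17.2302.


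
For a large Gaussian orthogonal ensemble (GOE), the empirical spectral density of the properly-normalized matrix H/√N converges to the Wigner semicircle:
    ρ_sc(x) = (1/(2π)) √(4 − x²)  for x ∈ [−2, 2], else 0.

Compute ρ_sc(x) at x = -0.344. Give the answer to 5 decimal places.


ρ_sc(x) = (1/(2π)) √(4 − x²). With x = -0.344:
  4 − x² = 4 − (-0.344)² = 4 − 0.118336 = 3.881664.
  √(4 − x²) = 1.970194.
  1/(2π) = 0.159155.
  ρ_sc(-0.344) = 0.159155 · 1.970194 = 0.313566.

Rounded to 5 decimal places: ρ_sc(-0.344) ≈ 0.31357.


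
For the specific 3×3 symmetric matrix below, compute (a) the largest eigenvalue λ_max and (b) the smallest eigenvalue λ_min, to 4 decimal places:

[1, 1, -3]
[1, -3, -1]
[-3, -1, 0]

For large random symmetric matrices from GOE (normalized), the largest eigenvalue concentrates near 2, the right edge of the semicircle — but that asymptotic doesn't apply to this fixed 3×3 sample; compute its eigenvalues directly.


Since M is real symmetric, all three eigenvalues are real; they are the roots of det(λI − M) = λ³ − (tr M) λ² + s λ − det M, where s is the sum of the principal 2×2 minors.
tr M = 1 + (-3) + 0 = -2.
s = (1·(-3) − 1²) + (1·0 − (-3)²) + ((-3)·0 − (-1)²) = -4 + (-9) + (-1) = -14.
det M (expand along row 1) = 1·(-1) − 1·(-3) + (-3)·(-10) = 32.
Characteristic polynomial: λ³ + 2λ² − 14λ − 32 = 0.
Substitute λ = y + (tr M)/3 = y − 0.666667 to remove the quadratic term: y³ + p·y + q = 0 with p = s − (tr M)²/3 = -15.333333 and q = −2(tr M)³/27 + (tr M)·s/3 − det M = -22.074074.
Three real roots ⇒ use the trigonometric (Viète) form: r = 2√(−p/3) = 4.521553, φ = arccos(3q/(p·r)) = arccos(0.955167) = 0.300571 rad.
y_k = r·cos(φ/3 − 2πk/3) for k = 0, 1, 2 gives y = 4.498878, -1.857771, -2.641107.
λ_k = y_k − 0.666667 gives λ = 3.8322, -2.5244, -3.3078 (check: the sum is -2.0000 = tr M).

Hence λ_max = 3.8322 and λ_min = -3.3078.


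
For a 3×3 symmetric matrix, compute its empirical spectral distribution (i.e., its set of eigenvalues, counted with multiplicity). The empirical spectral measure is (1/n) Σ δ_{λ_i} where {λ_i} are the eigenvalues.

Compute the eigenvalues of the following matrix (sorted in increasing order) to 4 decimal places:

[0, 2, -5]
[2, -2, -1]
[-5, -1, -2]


Since M is real symmetric, all three eigenvalues are real; they are the roots of det(λI − M) = λ³ − (tr M) λ² + s λ − det M, where s is the sum of the principal 2×2 minors.
tr M = 0 + (-2) + (-2) = -4.
s = (0·(-2) − 2²) + (0·(-2) − (-5)²) + ((-2)·(-2) − (-1)²) = -4 + (-25) + 3 = -26.
det M (expand along row 1) = 0·3 − 2·(-9) + (-5)·(-12) = 78.
Characteristic polynomial: λ³ + 4λ² − 26λ − 78 = 0.
Substitute λ = y + (tr M)/3 = y − 1.333333 to remove the quadratic term: y³ + p·y + q = 0 with p = s − (tr M)²/3 = -31.333333 and q = −2(tr M)³/27 + (tr M)·s/3 − det M = -38.592593.
Three real roots ⇒ use the trigonometric (Viète) form: r = 2√(−p/3) = 6.463573, φ = arccos(3q/(p·r)) = arccos(0.571671) = 0.962256 rad.
y_k = r·cos(φ/3 − 2πk/3) for k = 0, 1, 2 gives y = 6.133922, -1.302143, -4.831779.
λ_k = y_k − 1.333333 gives λ = 4.8006, -2.6355, -6.1651 (check: the sum is -4.0000 = tr M).

Eigenvalues sorted in increasing order: [-6.1651, -2.6355, 4.8006].


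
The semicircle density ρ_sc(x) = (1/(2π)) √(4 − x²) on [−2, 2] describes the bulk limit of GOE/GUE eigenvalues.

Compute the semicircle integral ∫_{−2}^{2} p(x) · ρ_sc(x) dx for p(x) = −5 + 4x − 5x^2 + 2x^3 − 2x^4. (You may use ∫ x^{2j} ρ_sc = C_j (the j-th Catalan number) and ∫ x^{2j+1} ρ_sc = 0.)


Write p(x) = Σ a_i x^i, split into monomials and integrate each against ρ_sc separately.
Using ∫ x^{2j} ρ_sc = C_j = (1/(j+1)) C(2j, j) (Catalan numbers) and ∫ x^{2j+1} ρ_sc = 0 (odd monomials vanish by symmetry):
  i = 0 (even): a_0 · C_{0} = -5 · 1 = -5
  i = 1 (odd): ∫ x^1 ρ_sc = 0 (vanishes)
  i = 2 (even): a_2 · C_{1} = -5 · 1 = -5
  i = 3 (odd): ∫ x^3 ρ_sc = 0 (vanishes)
  i = 4 (even): a_4 · C_{2} = -2 · 2 = -4

Summing the contributions: ∫_{−2}^{2} p(x) ρ_sc(x) dx = (-5) + (-5) + (-4) = -14.


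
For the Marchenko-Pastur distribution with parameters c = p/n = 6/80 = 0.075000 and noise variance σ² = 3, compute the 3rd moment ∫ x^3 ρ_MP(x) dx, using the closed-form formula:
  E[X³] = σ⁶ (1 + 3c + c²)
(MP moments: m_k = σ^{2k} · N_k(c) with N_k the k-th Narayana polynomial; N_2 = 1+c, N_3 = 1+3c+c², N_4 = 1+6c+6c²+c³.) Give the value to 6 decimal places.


E[X³] = σ⁶ (1 + 3c + c²) (third MP moment). With σ² = 3 (so σ⁶ = 27) and c = 6/80 = 0.075000: E[X³] = 27 · (1 + 3·0.075000 + (0.075000)²) = 27 · 1.230625.

So E[X^3] = 33.226875.


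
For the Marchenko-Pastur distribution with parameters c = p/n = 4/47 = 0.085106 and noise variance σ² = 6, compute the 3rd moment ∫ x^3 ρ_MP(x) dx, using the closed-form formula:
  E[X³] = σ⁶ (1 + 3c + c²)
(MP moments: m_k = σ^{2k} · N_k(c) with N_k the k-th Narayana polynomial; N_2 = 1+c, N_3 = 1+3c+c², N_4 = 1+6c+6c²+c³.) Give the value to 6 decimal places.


E[X³] = σ⁶ (1 + 3c + c²) (third MP moment). With σ² = 6 (so σ⁶ = 216) and c = 4/47 = 0.085106: E[X³] = 216 · (1 + 3·0.085106 + (0.085106)²) = 216 · 1.262562.

So E[X^3] = 272.713445.


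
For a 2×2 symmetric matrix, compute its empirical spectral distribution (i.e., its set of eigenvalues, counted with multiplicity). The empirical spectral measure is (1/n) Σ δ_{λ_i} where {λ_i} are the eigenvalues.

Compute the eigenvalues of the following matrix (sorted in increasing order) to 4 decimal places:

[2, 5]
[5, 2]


Since M is real symmetric, both eigenvalues are real; they are the roots of det(λI − M) = λ² − (tr M) λ + det M.
tr M = 2 + 2 = 4.
det M = 2·2 − 5² = 4 − 25 = -21.
Characteristic polynomial: λ² − 4λ − 21 = 0.
Discriminant Δ = (tr M)² − 4·det M = 16 − (-84) = 100; √Δ = 10.000000.
λ = (tr M ± √Δ)/2 = (4 ± 10.000000)/2, giving (tr M − √Δ)/2 = -3.0000 and (tr M + √Δ)/2 = 7.0000.

Eigenvalues sorted in increasing order: [-3.0000, 7.0000].


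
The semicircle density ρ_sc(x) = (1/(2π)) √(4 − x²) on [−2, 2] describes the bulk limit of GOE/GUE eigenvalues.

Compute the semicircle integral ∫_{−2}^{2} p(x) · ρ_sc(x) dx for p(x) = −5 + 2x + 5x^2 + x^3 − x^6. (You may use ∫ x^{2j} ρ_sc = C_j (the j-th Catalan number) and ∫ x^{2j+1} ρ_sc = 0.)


Write p(x) = Σ a_i x^i, split into monomials and integrate each against ρ_sc separately.
Using ∫ x^{2j} ρ_sc = C_j = (1/(j+1)) C(2j, j) (Catalan numbers) and ∫ x^{2j+1} ρ_sc = 0 (odd monomials vanish by symmetry):
  i = 0 (even): a_0 · C_{0} = -5 · 1 = -5
  i = 1 (odd): ∫ x^1 ρ_sc = 0 (vanishes)
  i = 2 (even): a_2 · C_{1} = 5 · 1 = 5
  i = 3 (odd): ∫ x^3 ρ_sc = 0 (vanishes)
  i = 6 (even): a_6 · C_{3} = -1 · 5 = -5

Summing the contributions: ∫_{−2}^{2} p(x) ρ_sc(x) dx = (-5) + 5 + (-5) = -5.


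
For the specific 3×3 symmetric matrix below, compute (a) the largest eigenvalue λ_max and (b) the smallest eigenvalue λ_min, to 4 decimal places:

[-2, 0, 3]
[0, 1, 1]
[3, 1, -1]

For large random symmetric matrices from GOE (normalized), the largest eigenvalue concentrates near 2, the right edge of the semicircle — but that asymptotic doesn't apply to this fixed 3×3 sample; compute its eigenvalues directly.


Since M is real symmetric, all three eigenvalues are real; they are the roots of det(λI − M) = λ³ − (tr M) λ² + s λ − det M, where s is the sum of the principal 2×2 minors.
tr M = -2 + 1 + (-1) = -2.
s = ((-2)·1 − 0²) + ((-2)·(-1) − 3²) + (1·(-1) − 1²) = -2 + (-7) + (-2) = -11.
det M (expand along row 1) = (-2)·(-2) − 0·(-3) + 3·(-3) = -5.
Characteristic polynomial: λ³ + 2λ² − 11λ + 5 = 0.
Substitute λ = y + (tr M)/3 = y − 0.666667 to remove the quadratic term: y³ + p·y + q = 0 with p = s − (tr M)²/3 = -12.333333 and q = −2(tr M)³/27 + (tr M)·s/3 − det M = 12.925926.
Three real roots ⇒ use the trigonometric (Viète) form: r = 2√(−p/3) = 4.055175, φ = arccos(3q/(p·r)) = arccos(-0.775341) = 2.458051 rad.
y_k = r·cos(φ/3 − 2πk/3) for k = 0, 1, 2 gives y = 2.768452, 1.181917, -3.950369.
λ_k = y_k − 0.666667 gives λ = 2.1018, 0.5153, -4.6170 (check: the sum is -2.0000 = tr M).

Hence λ_max = 2.1018 and λ_min = -4.6170.


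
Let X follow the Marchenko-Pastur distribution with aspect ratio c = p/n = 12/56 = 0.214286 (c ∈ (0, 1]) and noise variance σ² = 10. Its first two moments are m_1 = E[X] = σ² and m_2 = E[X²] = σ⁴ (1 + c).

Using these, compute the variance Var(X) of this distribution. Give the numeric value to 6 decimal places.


m_1 = E[X] = σ² = 10, so m_1² = 100.
m_2 = E[X²] = σ⁴ (1 + c) = 100 · (1 + 0.214286) = 100 · 1.214286 = 121.428571.
(Note m_2 − m_1² simplifies to c · σ⁴ = 0.214286 · 100.)

Var(X) = m_2 − m_1² = 121.428571 − 100 = 21.428571.


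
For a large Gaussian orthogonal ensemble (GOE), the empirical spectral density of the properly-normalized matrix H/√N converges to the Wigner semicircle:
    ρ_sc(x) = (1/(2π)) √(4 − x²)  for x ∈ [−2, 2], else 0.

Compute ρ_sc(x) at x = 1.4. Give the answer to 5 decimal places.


ρ_sc(x) = (1/(2π)) √(4 − x²). With x = 1.4:
  4 − x² = 4 − (1.4)² = 4 − 1.960000 = 2.040000.
  √(4 − x²) = 1.428286.
  1/(2π) = 0.159155.
  ρ_sc(1.4) = 0.159155 · 1.428286 = 0.227319.

Rounded to 5 decimal places: ρ_sc(1.4) ≈ 0.22732.


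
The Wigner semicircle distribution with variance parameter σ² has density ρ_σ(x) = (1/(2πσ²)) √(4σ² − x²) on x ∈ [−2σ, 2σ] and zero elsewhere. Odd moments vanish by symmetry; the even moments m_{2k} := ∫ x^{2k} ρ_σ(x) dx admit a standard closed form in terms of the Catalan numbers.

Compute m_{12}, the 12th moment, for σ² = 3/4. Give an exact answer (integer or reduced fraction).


By the scaled semicircle moment identity, m_{2k} = σ^{2k} · C_k with k = 6.
C_6 = (1/(k+1)) · C(2k, k) = (1/7) · C(12, 6) = (1/7) · 924 = 132.
σ^{2k} = (σ²)^k = (3/4)^6 = 729/4096.

Therefore m_{12} = σ^{12} · C_6 = (729/4096) · 132 = 24057/1024.


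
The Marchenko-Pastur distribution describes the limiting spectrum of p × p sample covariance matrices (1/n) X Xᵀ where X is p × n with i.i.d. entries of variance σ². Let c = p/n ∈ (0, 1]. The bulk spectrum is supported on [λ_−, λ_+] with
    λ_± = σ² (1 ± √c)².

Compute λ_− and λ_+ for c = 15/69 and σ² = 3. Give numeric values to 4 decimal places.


c = 15/69 = 0.217391; √c = 0.466252.
λ_− = σ² (1 − √c)² = 3 · (1 − 0.466252)² = 3 · (0.533748)² = 0.854659.
λ_+ = σ² (1 + √c)² = 3 · (1 + 0.466252)² = 3 · (1.466252)² = 6.449688.

Rounded to 4 decimal places: λ_− ≈ 0.8547, λ_+ ≈ 6.4497.


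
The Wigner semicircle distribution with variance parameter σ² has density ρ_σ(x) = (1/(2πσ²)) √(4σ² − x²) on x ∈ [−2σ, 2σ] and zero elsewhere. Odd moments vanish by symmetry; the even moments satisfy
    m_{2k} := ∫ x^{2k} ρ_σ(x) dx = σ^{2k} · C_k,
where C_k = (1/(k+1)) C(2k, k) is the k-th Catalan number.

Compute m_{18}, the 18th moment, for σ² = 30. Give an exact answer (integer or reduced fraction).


By the scaled semicircle moment identity, m_{2k} = σ^{2k} · C_k with k = 9.
C_9 = (1/(k+1)) · C(2k, k) = (1/10) · C(18, 9) = (1/10) · 48620 = 4862.
σ^{2k} = (σ²)^k = (30)^9 = 19683000000000.

Therefore m_{18} = σ^{18} · C_9 = 19683000000000 · 4862 = 95698746000000000.


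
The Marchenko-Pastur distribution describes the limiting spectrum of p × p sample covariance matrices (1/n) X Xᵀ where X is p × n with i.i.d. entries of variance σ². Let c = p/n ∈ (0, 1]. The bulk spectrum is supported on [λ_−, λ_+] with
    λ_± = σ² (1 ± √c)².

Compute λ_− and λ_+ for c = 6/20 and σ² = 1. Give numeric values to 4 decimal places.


c = 6/20 = 0.300000; √c = 0.547723.
λ_− = σ² (1 − √c)² = 1 · (1 − 0.547723)² = 1 · (0.452277)² = 0.204555.
λ_+ = σ² (1 + √c)² = 1 · (1 + 0.547723)² = 1 · (1.547723)² = 2.395445.

Rounded to 4 decimal places: λ_− ≈ 0.2046, λ_+ ≈ 2.3954.


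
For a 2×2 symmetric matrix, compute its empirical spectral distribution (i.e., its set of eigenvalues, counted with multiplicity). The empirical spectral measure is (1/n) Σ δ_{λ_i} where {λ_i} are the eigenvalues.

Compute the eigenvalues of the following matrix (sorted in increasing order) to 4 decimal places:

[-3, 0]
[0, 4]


Since M is real symmetric, both eigenvalues are real; they are the roots of det(λI − M) = λ² − (tr M) λ + det M.
tr M = -3 + 4 = 1.
det M = (-3)·4 − 0² = -12 − 0 = -12.
Characteristic polynomial: λ² − λ − 12 = 0.
Discriminant Δ = (tr M)² − 4·det M = 1 − (-48) = 49; √Δ = 7.000000.
λ = (tr M ± √Δ)/2 = (1 ± 7.000000)/2, giving (tr M − √Δ)/2 = -3.0000 and (tr M + √Δ)/2 = 4.0000.

Eigenvalues sorted in increasing order: [-3.0000, 4.0000].


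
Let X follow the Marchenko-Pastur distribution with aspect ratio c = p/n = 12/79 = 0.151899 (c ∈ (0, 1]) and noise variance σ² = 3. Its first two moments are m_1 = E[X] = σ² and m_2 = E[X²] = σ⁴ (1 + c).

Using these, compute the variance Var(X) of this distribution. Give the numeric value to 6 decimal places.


m_1 = E[X] = σ² = 3, so m_1² = 9.
m_2 = E[X²] = σ⁴ (1 + c) = 9 · (1 + 0.151899) = 9 · 1.151899 = 10.367089.
(Note m_2 − m_1² simplifies to c · σ⁴ = 0.151899 · 9.)

Var(X) = m_2 − m_1² = 10.367089 − 9 = 1.367089.


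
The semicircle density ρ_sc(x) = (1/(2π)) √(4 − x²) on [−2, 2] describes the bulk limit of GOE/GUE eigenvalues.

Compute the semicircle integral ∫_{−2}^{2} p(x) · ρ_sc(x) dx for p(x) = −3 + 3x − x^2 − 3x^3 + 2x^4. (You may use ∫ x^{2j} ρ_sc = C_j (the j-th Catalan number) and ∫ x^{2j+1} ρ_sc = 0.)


Write p(x) = Σ a_i x^i, split into monomials and integrate each against ρ_sc separately.
Using ∫ x^{2j} ρ_sc = C_j = (1/(j+1)) C(2j, j) (Catalan numbers) and ∫ x^{2j+1} ρ_sc = 0 (odd monomials vanish by symmetry):
  i = 0 (even): a_0 · C_{0} = -3 · 1 = -3
  i = 1 (odd): ∫ x^1 ρ_sc = 0 (vanishes)
  i = 2 (even): a_2 · C_{1} = -1 · 1 = -1
  i = 3 (odd): ∫ x^3 ρ_sc = 0 (vanishes)
  i = 4 (even): a_4 · C_{2} = 2 · 2 = 4

Summing the contributions: ∫_{−2}^{2} p(x) ρ_sc(x) dx = (-3) + (-1) + 4 = 0.
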